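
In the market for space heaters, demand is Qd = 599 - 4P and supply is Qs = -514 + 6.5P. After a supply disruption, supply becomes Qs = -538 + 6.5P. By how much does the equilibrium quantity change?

ΔQ = -64/7

Original equilibrium: P* = 106, Q* = 175.
New equilibrium: 599 - 4P = -538 + 6.5P, so 1137 = 10.5P and P' = 758/7; Q' = 599 − 4(758/7) = 1161/7.
Change in quantity: 1161/7 − 175 = -64/7.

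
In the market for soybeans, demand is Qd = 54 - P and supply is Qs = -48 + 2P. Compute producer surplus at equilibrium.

Equilibrium: 54 - P = -48 + 2P gives P* = 34, Q* = 20.
Supply starts at P = 24 (where Qs = 0).
PS = ½(34 − 24)(20) = 100.

Producer surplus = 100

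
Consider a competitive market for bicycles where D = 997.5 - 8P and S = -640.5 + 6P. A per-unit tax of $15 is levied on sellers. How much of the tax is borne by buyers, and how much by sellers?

Pre-tax equilibrium: P* = 117, Q* = 61.5.
Tax on sellers shifts supply to S = -640.5 + 6(P − 15) = -730.5 + 6P.
997.5 - 8P = -730.5 + 6P gives buyer price Pb = 864/7; sellers receive Ps = 864/7 − 15 = 759/7.
New quantity: Q = 997.5 − 8(864/7) = 141/14.
Buyer burden = 864/7 − 117 = 45/7; seller burden = 117 − 759/7 = 60/7.

Buyers bear 45/7, sellers bear 60/7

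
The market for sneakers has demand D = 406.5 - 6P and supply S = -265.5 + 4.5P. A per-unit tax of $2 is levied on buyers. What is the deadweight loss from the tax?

Pre-tax equilibrium: P* = 64, Q* = 22.5.
Tax on buyers shifts demand to D = 406.5 − 6(P + 2) = 394.5 - 6P.
394.5 - 6P = -265.5 + 4.5P gives seller price Ps = 440/7; buyers pay Pb = 440/7 + 2 = 454/7.
New quantity: Q = 406.5 − 6(454/7) = 243/14.
DWL = ½ × 2 × (22.5 − 243/14) = 36/7.

Deadweight loss = 36/7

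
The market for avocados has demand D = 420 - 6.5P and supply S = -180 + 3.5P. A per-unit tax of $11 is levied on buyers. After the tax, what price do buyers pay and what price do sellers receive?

Pre-tax equilibrium: P* = 60, Q* = 30.
Tax on buyers shifts demand to D = 420 − 6.5(P + 11) = 348.5 - 6.5P.
348.5 - 6.5P = -180 + 3.5P gives seller price Ps = 52.85; buyers pay Pb = 52.85 + 11 = 63.85.
New quantity: Q = 420 − 6.5(63.85) = 4.975.

Buyers pay $63.85, sellers receive $52.85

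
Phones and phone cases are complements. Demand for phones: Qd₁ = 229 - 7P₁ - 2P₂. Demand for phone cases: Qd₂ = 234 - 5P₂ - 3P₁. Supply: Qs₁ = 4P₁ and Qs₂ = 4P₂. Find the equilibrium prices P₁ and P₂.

Market 1: 229 - 7P₁ - 2P₂ = 4P₁ → 11P₁ + 2P₂ = 229.
Market 2: 9P₂ + 3P₁ = 234.
Eliminating P₂: 9×(1) − 2×(2) gives 93P₁ = 1593, so P₁ = 531/31.
Back-substitute into (2): P₂ = (234 − 3×531/31) / 9 = 629/31.

P₁ = 531/31, P₂ = 629/31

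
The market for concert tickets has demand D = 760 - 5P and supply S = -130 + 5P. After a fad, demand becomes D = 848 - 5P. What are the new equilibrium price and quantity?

P' = 97.8, Q' = 359

Original equilibrium: P* = 89, Q* = 315.
New equilibrium: 848 - 5P = -130 + 5P, so 978 = 10P and P' = 97.8; Q' = 848 − 5(97.8) = 359.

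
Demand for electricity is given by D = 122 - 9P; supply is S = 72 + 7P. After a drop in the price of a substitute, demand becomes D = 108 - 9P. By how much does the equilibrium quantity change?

ΔQ = -6.125

Original equilibrium: P* = 3.125, Q* = 93.875.
New equilibrium: 108 - 9P = 72 + 7P, so 36 = 16P and P' = 2.25; Q' = 108 − 9(2.25) = 87.75.
Change in quantity: 87.75 − 93.875 = -6.125.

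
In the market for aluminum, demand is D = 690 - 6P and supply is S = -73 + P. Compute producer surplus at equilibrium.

Producer surplus = 648

Equilibrium: 690 - 6P = -73 + P gives P* = 109, Q* = 36.
Supply starts at P = 73 (where S = 0).
PS = ½(109 − 73)(36) = 648.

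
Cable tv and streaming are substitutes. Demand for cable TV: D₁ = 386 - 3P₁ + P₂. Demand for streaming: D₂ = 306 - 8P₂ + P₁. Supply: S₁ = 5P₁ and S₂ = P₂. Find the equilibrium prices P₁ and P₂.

P₁ = 3780/71, P₂ = 2834/71

Market 1: 386 - 3P₁ + P₂ = 5P₁ → 8P₁ - P₂ = 386.
Market 2: 9P₂ - P₁ = 306.
Eliminating P₂: 9×(1) + 1×(2) gives 71P₁ = 3780, so P₁ = 3780/71.
Back-substitute into (2): P₂ = (306 + 1×3780/71) / 9 = 2834/71.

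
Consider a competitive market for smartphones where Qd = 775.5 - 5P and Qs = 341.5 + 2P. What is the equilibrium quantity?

Q* = 465.5

Set Qd = Qs: 775.5 - 5P = 341.5 + 2P.
434 = 7P, so P* = 62.
Q* = 775.5 − 5(62) = 465.5.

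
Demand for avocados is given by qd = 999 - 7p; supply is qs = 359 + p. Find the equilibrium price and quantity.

p* = 80, q* = 439

Set qd = qs: 999 - 7p = 359 + p.
640 = 8p, so p* = 80.
q* = 999 − 7(80) = 439.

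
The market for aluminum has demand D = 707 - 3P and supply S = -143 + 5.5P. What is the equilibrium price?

Set D = S: 707 - 3P = -143 + 5.5P.
850 = 8.5P, so P* = 100.
Q* = 707 − 3(100) = 407.

P* = 100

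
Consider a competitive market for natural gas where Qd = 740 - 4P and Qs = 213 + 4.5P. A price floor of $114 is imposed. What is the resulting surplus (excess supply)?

Equilibrium price would be P* = 62, so the floor at 114 binds.
At P = 114: Qd = 284, Qs = 726.
Surplus = 726 − 284 = 442.

Surplus = 442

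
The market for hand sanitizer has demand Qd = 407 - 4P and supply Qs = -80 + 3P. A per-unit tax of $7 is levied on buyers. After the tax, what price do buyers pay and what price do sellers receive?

Buyers pay 508/7, sellers receive 459/7

Pre-tax equilibrium: P* = 487/7, Q* = 901/7.
Tax on buyers shifts demand to Qd = 407 − 4(P + 7) = 379 - 4P.
379 - 4P = -80 + 3P gives seller price Ps = 459/7; buyers pay Pb = 459/7 + 7 = 508/7.
New quantity: Q = 407 − 4(508/7) = 817/7.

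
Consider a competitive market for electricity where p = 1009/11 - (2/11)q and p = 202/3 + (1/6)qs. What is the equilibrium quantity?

Set the two price expressions equal: 1009/11 - (2/11)q = 202/3 + (1/6)q.
805/33 = (23/66)q, so q* = 70.
p* = 1009/11 − (2/11)(70) = 79.

q* = 70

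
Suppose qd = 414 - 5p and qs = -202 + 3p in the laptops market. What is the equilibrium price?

Set qd = qs: 414 - 5p = -202 + 3p.
616 = 8p, so p* = 77.
q* = 414 − 5(77) = 29.

p* = 77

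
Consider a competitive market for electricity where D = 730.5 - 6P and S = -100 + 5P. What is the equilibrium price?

P* = 75.5

Set D = S: 730.5 - 6P = -100 + 5P.
830.5 = 11P, so P* = 75.5.
Q* = 730.5 − 6(75.5) = 277.5.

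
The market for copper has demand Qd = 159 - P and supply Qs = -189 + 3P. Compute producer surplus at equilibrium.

Producer surplus = 864

Equilibrium: 159 - P = -189 + 3P gives P* = 87, Q* = 72.
Supply starts at P = 63 (where Qs = 0).
PS = ½(87 − 63)(72) = 864.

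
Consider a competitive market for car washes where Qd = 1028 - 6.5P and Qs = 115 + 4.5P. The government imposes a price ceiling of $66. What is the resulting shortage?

Equilibrium price would be P* = 83, so the ceiling at 66 binds.
At P = 66: Qd = 1028 − 6.5(66) = 599, Qs = 115 + 4.5(66) = 412.
Shortage = 599 − 412 = 187.

Shortage = 187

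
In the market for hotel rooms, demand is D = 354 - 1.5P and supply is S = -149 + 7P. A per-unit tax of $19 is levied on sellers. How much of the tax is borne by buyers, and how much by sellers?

Buyers bear 266/17, sellers bear 57/17

Pre-tax equilibrium: P* = 1006/17, Q* = 4509/17.
Tax on sellers shifts supply to S = -149 + 7(P − 19) = -282 + 7P.
354 - 1.5P = -282 + 7P gives buyer price Pb = 1272/17; sellers receive Ps = 1272/17 − 19 = 949/17.
New quantity: Q = 354 − 1.5(1272/17) = 4110/17.
Buyer burden = 1272/17 − 1006/17 = 266/17; seller burden = 1006/17 − 949/17 = 57/17.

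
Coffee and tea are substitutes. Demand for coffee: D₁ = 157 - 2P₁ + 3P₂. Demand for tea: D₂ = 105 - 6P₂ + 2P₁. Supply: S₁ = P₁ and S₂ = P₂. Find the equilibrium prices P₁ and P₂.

P₁ = 1414/15, P₂ = 629/15

Market 1: 157 - 2P₁ + 3P₂ = P₁ → 3P₁ - 3P₂ = 157.
Market 2: 7P₂ - 2P₁ = 105.
Eliminating P₂: 7×(1) + 3×(2) gives 15P₁ = 1414, so P₁ = 1414/15.
Back-substitute into (2): P₂ = (105 + 2×1414/15) / 7 = 629/15.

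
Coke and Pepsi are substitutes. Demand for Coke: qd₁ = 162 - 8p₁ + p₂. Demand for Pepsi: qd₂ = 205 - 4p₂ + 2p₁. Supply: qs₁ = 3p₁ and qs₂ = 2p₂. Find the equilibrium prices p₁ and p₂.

p₁ = 18.390625, p₂ = 40.296875

Market 1: 162 - 8p₁ + p₂ = 3p₁ → 11p₁ - p₂ = 162.
Market 2: 6p₂ - 2p₁ = 205.
Eliminating p₂: 6×(1) + 1×(2) gives 64p₁ = 1177, so p₁ = 18.390625.
Back-substitute into (2): p₂ = (205 + 2×18.390625) / 6 = 40.296875.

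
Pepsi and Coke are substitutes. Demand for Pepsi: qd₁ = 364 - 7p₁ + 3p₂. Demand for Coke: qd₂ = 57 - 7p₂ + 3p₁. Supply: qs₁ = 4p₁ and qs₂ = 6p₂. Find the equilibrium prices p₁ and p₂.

Market 1: 364 - 7p₁ + 3p₂ = 4p₁ → 11p₁ - 3p₂ = 364.
Market 2: 13p₂ - 3p₁ = 57.
Eliminating p₂: 13×(1) + 3×(2) gives 134p₁ = 4903, so p₁ = 4903/134.
Back-substitute into (2): p₂ = (57 + 3×4903/134) / 13 = 1719/134.

p₁ = 4903/134, p₂ = 1719/134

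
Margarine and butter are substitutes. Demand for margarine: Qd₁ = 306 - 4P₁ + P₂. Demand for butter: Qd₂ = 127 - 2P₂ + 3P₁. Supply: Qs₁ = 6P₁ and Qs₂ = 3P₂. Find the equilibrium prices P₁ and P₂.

Market 1: 306 - 4P₁ + P₂ = 6P₁ → 10P₁ - P₂ = 306.
Market 2: 5P₂ - 3P₁ = 127.
Eliminating P₂: 5×(1) + 1×(2) gives 47P₁ = 1657, so P₁ = 1657/47.
Back-substitute into (2): P₂ = (127 + 3×1657/47) / 5 = 2188/47.

P₁ = 1657/47, P₂ = 2188/47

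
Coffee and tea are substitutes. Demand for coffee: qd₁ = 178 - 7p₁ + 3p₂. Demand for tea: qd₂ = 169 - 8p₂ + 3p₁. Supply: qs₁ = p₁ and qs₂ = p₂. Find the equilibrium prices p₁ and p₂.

Market 1: 178 - 7p₁ + 3p₂ = p₁ → 8p₁ - 3p₂ = 178.
Market 2: 9p₂ - 3p₁ = 169.
Eliminating p₂: 9×(1) + 3×(2) gives 63p₁ = 2109, so p₁ = 703/21.
Back-substitute into (2): p₂ = (169 + 3×703/21) / 9 = 1886/63.

p₁ = 703/21, p₂ = 1886/63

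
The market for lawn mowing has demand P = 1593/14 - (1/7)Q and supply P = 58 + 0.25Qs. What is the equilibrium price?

Set the two price expressions equal: 1593/14 - (1/7)Q = 58 + 0.25Q.
781/14 = (11/28)Q, so Q* = 142.
P* = 1593/14 − (1/7)(142) = 93.5.

P* = 93.5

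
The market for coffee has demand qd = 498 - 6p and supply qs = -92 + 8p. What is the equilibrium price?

p* = 295/7

Set qd = qs: 498 - 6p = -92 + 8p.
590 = 14p, so p* = 295/7.
q* = 498 − 6(295/7) = 1716/7.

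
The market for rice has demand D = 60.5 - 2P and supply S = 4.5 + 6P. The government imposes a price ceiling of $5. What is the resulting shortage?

Shortage = 16

Equilibrium price would be P* = 7, so the ceiling at 5 binds.
At P = 5: D = 60.5 − 2(5) = 50.5, S = 4.5 + 6(5) = 34.5.
Shortage = 50.5 − 34.5 = 16.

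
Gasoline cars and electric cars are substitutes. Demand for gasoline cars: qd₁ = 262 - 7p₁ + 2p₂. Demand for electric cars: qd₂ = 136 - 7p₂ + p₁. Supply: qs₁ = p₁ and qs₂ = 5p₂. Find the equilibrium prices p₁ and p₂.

p₁ = 1708/47, p₂ = 675/47

Market 1: 262 - 7p₁ + 2p₂ = p₁ → 8p₁ - 2p₂ = 262.
Market 2: 12p₂ - p₁ = 136.
Eliminating p₂: 12×(1) + 2×(2) gives 94p₁ = 3416, so p₁ = 1708/47.
Back-substitute into (2): p₂ = (136 + 1×1708/47) / 12 = 675/47.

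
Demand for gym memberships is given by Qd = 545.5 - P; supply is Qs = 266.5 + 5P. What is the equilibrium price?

P* = 46.5

Set Qd = Qs: 545.5 - P = 266.5 + 5P.
279 = 6P, so P* = 46.5.
Q* = 545.5 − 1(46.5) = 499.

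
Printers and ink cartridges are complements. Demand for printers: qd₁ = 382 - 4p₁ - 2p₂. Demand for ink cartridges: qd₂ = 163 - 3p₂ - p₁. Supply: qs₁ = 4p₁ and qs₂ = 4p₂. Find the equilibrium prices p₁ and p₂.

p₁ = 1174/27, p₂ = 461/27

Market 1: 382 - 4p₁ - 2p₂ = 4p₁ → 8p₁ + 2p₂ = 382.
Market 2: 7p₂ + p₁ = 163.
Eliminating p₂: 7×(1) − 2×(2) gives 54p₁ = 2348, so p₁ = 1174/27.
Back-substitute into (2): p₂ = (163 − 1×1174/27) / 7 = 461/27.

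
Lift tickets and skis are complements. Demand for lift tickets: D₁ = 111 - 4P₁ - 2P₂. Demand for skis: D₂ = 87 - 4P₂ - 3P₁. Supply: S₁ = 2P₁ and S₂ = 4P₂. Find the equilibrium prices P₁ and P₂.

Market 1: 111 - 4P₁ - 2P₂ = 2P₁ → 6P₁ + 2P₂ = 111.
Market 2: 8P₂ + 3P₁ = 87.
Eliminating P₂: 8×(1) − 2×(2) gives 42P₁ = 714, so P₁ = 17.
Back-substitute into (2): P₂ = (87 − 3×17) / 8 = 4.5.

P₁ = 17, P₂ = 4.5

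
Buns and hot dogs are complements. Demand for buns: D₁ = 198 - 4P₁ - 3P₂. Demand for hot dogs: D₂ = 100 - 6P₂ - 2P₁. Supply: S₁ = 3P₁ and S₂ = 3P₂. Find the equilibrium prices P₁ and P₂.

Market 1: 198 - 4P₁ - 3P₂ = 3P₁ → 7P₁ + 3P₂ = 198.
Market 2: 9P₂ + 2P₁ = 100.
Eliminating P₂: 9×(1) − 3×(2) gives 57P₁ = 1482, so P₁ = 26.
Back-substitute into (2): P₂ = (100 − 2×26) / 9 = 16/3.

P₁ = 26, P₂ = 16/3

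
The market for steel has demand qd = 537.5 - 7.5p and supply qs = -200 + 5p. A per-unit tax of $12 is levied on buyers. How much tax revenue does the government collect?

Tax revenue = 708

Pre-tax equilibrium: p* = 59, q* = 95.
Tax on buyers shifts demand to qd = 537.5 − 7.5(p + 12) = 447.5 - 7.5p.
447.5 - 7.5p = -200 + 5p gives seller price ps = 51.8; buyers pay pb = 51.8 + 12 = 63.8.
New quantity: q = 537.5 − 7.5(63.8) = 59.
Revenue = 12 × 59 = 708.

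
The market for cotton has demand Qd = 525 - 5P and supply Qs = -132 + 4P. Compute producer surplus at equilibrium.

Producer surplus = 3200

Equilibrium: 525 - 5P = -132 + 4P gives P* = 73, Q* = 160.
Supply starts at P = 33 (where Qs = 0).
PS = ½(73 − 33)(160) = 3200.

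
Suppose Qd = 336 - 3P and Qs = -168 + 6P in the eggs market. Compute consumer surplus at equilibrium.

Consumer surplus = 4704

Equilibrium: 336 - 3P = -168 + 6P gives P* = 56, Q* = 168.
Demand choke price (Qd = 0): P = 112.
CS = ½(112 − 56)(168) = 4704.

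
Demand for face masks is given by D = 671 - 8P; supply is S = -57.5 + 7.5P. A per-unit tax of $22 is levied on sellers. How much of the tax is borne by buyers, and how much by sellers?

Pre-tax equilibrium: P* = 47, Q* = 295.
Tax on sellers shifts supply to S = -57.5 + 7.5(P − 22) = -222.5 + 7.5P.
671 - 8P = -222.5 + 7.5P gives buyer price Pb = 1787/31; sellers receive Ps = 1787/31 − 22 = 1105/31.
New quantity: Q = 671 − 8(1787/31) = 6505/31.
Buyer burden = 1787/31 − 47 = 330/31; seller burden = 47 − 1105/31 = 352/31.

Buyers bear 330/31, sellers bear 352/31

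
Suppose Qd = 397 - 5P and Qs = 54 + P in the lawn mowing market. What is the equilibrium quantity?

Set Qd = Qs: 397 - 5P = 54 + P.
343 = 6P, so P* = 343/6.
Q* = 397 − 5(343/6) = 667/6.

Q* = 667/6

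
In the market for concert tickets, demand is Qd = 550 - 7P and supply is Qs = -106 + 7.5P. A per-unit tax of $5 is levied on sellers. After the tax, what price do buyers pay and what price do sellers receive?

Pre-tax equilibrium: P* = 1312/29, Q* = 6766/29.
Tax on sellers shifts supply to Qs = -106 + 7.5(P − 5) = -143.5 + 7.5P.
550 - 7P = -143.5 + 7.5P gives buyer price Pb = 1387/29; sellers receive Ps = 1387/29 − 5 = 1242/29.
New quantity: Q = 550 − 7(1387/29) = 6241/29.

Buyers pay 1387/29, sellers receive 1242/29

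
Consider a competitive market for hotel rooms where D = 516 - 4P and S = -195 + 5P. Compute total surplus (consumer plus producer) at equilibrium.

Equilibrium: 516 - 4P = -195 + 5P gives P* = 79, Q* = 200.
Demand choke price: P = 129; supply starts at P = 39.
CS = ½(129 − 79)(200) = 5000; PS = ½(79 − 39)(200) = 4000.

Total surplus = 9000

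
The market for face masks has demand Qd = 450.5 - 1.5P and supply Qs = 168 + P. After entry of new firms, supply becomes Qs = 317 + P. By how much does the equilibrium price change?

ΔP = -59.6

Original equilibrium: P* = 113, Q* = 281.
New equilibrium: 450.5 - 1.5P = 317 + P, so 133.5 = 2.5P and P' = 53.4; Q' = 450.5 − 1.5(53.4) = 370.4.
Change in price: 53.4 − 113 = -59.6.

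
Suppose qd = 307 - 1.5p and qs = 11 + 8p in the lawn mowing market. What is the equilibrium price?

Set qd = qs: 307 - 1.5p = 11 + 8p.
296 = 9.5p, so p* = 592/19.
q* = 307 − 1.5(592/19) = 4945/19.

p* = 592/19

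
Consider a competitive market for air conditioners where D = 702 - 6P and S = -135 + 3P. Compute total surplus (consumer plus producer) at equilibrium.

Equilibrium: 702 - 6P = -135 + 3P gives P* = 93, Q* = 144.
Demand choke price: P = 117; supply starts at P = 45.
CS = ½(117 − 93)(144) = 1728; PS = ½(93 − 45)(144) = 3456.

Total surplus = 5184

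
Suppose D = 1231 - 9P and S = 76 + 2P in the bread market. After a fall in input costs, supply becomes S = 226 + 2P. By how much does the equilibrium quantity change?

ΔQ = 1350/11

Original equilibrium: P* = 105, Q* = 286.
New equilibrium: 1231 - 9P = 226 + 2P, so 1005 = 11P and P' = 1005/11; Q' = 1231 − 9(1005/11) = 4496/11.
Change in quantity: 4496/11 − 286 = 1350/11.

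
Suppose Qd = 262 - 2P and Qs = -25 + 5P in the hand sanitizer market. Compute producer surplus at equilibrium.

Producer surplus = 3240

Equilibrium: 262 - 2P = -25 + 5P gives P* = 41, Q* = 180.
Supply starts at P = 5 (where Qs = 0).
PS = ½(41 − 5)(180) = 3240.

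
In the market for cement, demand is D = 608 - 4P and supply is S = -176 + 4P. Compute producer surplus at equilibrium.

Producer surplus = 5832

Equilibrium: 608 - 4P = -176 + 4P gives P* = 98, Q* = 216.
Supply starts at P = 44 (where S = 0).
PS = ½(98 − 44)(216) = 5832.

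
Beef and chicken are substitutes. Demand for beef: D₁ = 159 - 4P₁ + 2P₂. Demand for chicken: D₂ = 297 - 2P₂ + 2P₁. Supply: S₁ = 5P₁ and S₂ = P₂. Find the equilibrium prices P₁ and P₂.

P₁ = 1071/23, P₂ = 2991/23

Market 1: 159 - 4P₁ + 2P₂ = 5P₁ → 9P₁ - 2P₂ = 159.
Market 2: 3P₂ - 2P₁ = 297.
Eliminating P₂: 3×(1) + 2×(2) gives 23P₁ = 1071, so P₁ = 1071/23.
Back-substitute into (2): P₂ = (297 + 2×1071/23) / 3 = 2991/23.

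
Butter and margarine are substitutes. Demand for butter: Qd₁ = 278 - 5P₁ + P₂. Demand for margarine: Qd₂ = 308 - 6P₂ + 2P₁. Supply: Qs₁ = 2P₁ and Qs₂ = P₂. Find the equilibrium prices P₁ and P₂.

P₁ = 2254/47, P₂ = 2712/47

Market 1: 278 - 5P₁ + P₂ = 2P₁ → 7P₁ - P₂ = 278.
Market 2: 7P₂ - 2P₁ = 308.
Eliminating P₂: 7×(1) + 1×(2) gives 47P₁ = 2254, so P₁ = 2254/47.
Back-substitute into (2): P₂ = (308 + 2×2254/47) / 7 = 2712/47.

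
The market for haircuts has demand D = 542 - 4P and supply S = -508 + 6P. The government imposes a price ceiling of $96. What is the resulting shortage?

Equilibrium price would be P* = 105, so the ceiling at 96 binds.
At P = 96: D = 542 − 4(96) = 158, S = -508 + 6(96) = 68.
Shortage = 158 − 68 = 90.

Shortage = 90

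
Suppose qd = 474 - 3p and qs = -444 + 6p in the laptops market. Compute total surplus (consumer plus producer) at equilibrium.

Total surplus = 7056

Equilibrium: 474 - 3p = -444 + 6p gives p* = 102, q* = 168.
Demand choke price: p = 158; supply starts at p = 74.
CS = ½(158 − 102)(168) = 4704; PS = ½(102 − 74)(168) = 2352.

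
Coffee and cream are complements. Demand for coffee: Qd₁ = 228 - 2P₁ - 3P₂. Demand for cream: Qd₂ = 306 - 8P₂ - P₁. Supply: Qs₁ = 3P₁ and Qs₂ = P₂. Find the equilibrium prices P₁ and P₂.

P₁ = 27, P₂ = 31

Market 1: 228 - 2P₁ - 3P₂ = 3P₁ → 5P₁ + 3P₂ = 228.
Market 2: 9P₂ + P₁ = 306.
Eliminating P₂: 9×(1) − 3×(2) gives 42P₁ = 1134, so P₁ = 27.
Back-substitute into (2): P₂ = (306 − 1×27) / 9 = 31.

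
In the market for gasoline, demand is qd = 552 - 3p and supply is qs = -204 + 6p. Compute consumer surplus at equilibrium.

Consumer surplus = 15000

Equilibrium: 552 - 3p = -204 + 6p gives p* = 84, q* = 300.
Demand choke price (qd = 0): p = 184.
CS = ½(184 − 84)(300) = 15000.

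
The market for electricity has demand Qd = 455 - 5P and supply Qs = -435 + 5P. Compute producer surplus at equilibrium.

Producer surplus = 10

Equilibrium: 455 - 5P = -435 + 5P gives P* = 89, Q* = 10.
Supply starts at P = 87 (where Qs = 0).
PS = ½(89 − 87)(10) = 10.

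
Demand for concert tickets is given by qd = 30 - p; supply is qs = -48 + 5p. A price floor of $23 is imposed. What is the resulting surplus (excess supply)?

Equilibrium price would be p* = 13, so the floor at 23 binds.
At p = 23: qd = 7, qs = 67.
Surplus = 67 − 7 = 60.

Surplus = 60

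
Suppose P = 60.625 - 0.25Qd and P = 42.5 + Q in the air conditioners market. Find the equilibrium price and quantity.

Set the two price expressions equal: 60.625 - 0.25Q = 42.5 + Q.
18.125 = 1.25Q, so Q* = 14.5.
P* = 60.625 − (0.25)(14.5) = 57.

P* = 57, Q* = 14.5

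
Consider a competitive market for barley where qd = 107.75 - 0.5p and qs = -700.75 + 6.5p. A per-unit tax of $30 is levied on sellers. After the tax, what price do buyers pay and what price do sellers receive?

Pre-tax equilibrium: p* = 115.5, q* = 50.
Tax on sellers shifts supply to qs = -700.75 + 6.5(p − 30) = -895.75 + 6.5p.
107.75 - 0.5p = -895.75 + 6.5p gives buyer price pb = 2007/14; sellers receive ps = 2007/14 − 30 = 1587/14.
New quantity: q = 107.75 − 0.5(2007/14) = 505/14.

Buyers pay 2007/14, sellers receive 1587/14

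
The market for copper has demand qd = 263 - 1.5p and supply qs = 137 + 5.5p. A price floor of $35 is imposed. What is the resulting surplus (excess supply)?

Surplus = 119

Equilibrium price would be p* = 18, so the floor at 35 binds.
At p = 35: qd = 210.5, qs = 329.5.
Surplus = 329.5 − 210.5 = 119.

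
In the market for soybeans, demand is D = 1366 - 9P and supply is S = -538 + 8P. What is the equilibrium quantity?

Q* = 358

Set D = S: 1366 - 9P = -538 + 8P.
1904 = 17P, so P* = 112.
Q* = 1366 − 9(112) = 358.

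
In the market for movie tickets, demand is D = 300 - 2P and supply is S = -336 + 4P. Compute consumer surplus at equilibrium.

Consumer surplus = 1936

Equilibrium: 300 - 2P = -336 + 4P gives P* = 106, Q* = 88.
Demand choke price (D = 0): P = 150.
CS = ½(150 − 106)(88) = 1936.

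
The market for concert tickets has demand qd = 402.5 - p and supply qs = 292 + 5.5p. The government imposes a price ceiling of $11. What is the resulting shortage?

Shortage = 39

Equilibrium price would be p* = 17, so the ceiling at 11 binds.
At p = 11: qd = 402.5 − 1(11) = 391.5, qs = 292 + 5.5(11) = 352.5.
Shortage = 391.5 − 352.5 = 39.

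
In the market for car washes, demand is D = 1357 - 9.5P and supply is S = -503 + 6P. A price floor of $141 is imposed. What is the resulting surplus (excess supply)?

Surplus = 325.5

Equilibrium price would be P* = 120, so the floor at 141 binds.
At P = 141: D = 17.5, S = 343.
Surplus = 343 − 17.5 = 325.5.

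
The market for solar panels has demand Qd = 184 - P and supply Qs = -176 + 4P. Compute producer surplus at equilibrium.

Equilibrium: 184 - P = -176 + 4P gives P* = 72, Q* = 112.
Supply starts at P = 44 (where Qs = 0).
PS = ½(72 − 44)(112) = 1568.

Producer surplus = 1568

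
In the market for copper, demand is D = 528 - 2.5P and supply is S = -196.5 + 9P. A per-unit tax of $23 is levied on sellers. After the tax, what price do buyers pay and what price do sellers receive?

Buyers pay $81, sellers receive $58

Pre-tax equilibrium: P* = 63, Q* = 370.5.
Tax on sellers shifts supply to S = -196.5 + 9(P − 23) = -403.5 + 9P.
528 - 2.5P = -403.5 + 9P gives buyer price Pb = 81; sellers receive Ps = 81 − 23 = 58.
New quantity: Q = 528 − 2.5(81) = 325.5.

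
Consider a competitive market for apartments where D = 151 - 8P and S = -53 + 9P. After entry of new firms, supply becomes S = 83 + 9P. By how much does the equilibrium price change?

Original equilibrium: P* = 12, Q* = 55.
New equilibrium: 151 - 8P = 83 + 9P, so 68 = 17P and P' = 4; Q' = 151 − 8(4) = 119.
Change in price: 4 − 12 = -8.

ΔP = -8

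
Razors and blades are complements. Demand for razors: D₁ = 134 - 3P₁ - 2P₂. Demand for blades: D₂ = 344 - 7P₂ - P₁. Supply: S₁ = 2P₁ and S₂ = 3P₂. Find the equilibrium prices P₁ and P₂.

P₁ = 163/12, P₂ = 793/24

Market 1: 134 - 3P₁ - 2P₂ = 2P₁ → 5P₁ + 2P₂ = 134.
Market 2: 10P₂ + P₁ = 344.
Eliminating P₂: 10×(1) − 2×(2) gives 48P₁ = 652, so P₁ = 163/12.
Back-substitute into (2): P₂ = (344 − 1×163/12) / 10 = 793/24.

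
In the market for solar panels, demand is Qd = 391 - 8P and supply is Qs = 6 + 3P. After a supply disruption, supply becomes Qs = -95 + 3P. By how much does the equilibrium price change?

ΔP = 101/11

Original equilibrium: P* = 35, Q* = 111.
New equilibrium: 391 - 8P = -95 + 3P, so 486 = 11P and P' = 486/11; Q' = 391 − 8(486/11) = 413/11.
Change in price: 486/11 − 35 = 101/11.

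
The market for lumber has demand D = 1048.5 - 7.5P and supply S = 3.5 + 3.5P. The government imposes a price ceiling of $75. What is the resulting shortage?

Shortage = 220

Equilibrium price would be P* = 95, so the ceiling at 75 binds.
At P = 75: D = 1048.5 − 7.5(75) = 486, S = 3.5 + 3.5(75) = 266.
Shortage = 486 − 266 = 220.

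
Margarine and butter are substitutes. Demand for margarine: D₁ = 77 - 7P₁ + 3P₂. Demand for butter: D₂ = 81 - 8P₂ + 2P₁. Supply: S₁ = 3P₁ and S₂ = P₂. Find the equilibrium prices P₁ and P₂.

P₁ = 78/7, P₂ = 241/21

Market 1: 77 - 7P₁ + 3P₂ = 3P₁ → 10P₁ - 3P₂ = 77.
Market 2: 9P₂ - 2P₁ = 81.
Eliminating P₂: 9×(1) + 3×(2) gives 84P₁ = 936, so P₁ = 78/7.
Back-substitute into (2): P₂ = (81 + 2×78/7) / 9 = 241/21.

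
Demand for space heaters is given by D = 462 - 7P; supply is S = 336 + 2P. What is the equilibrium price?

Set D = S: 462 - 7P = 336 + 2P.
126 = 9P, so P* = 14.
Q* = 462 − 7(14) = 364.

P* = 14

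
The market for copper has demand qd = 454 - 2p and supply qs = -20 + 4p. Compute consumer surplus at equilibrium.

Equilibrium: 454 - 2p = -20 + 4p gives p* = 79, q* = 296.
Demand choke price (qd = 0): p = 227.
CS = ½(227 − 79)(296) = 21904.

Consumer surplus = 21904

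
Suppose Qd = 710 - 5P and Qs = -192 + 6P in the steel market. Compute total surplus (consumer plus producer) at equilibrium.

Equilibrium: 710 - 5P = -192 + 6P gives P* = 82, Q* = 300.
Demand choke price: P = 142; supply starts at P = 32.
CS = ½(142 − 82)(300) = 9000; PS = ½(82 − 32)(300) = 7500.

Total surplus = 16500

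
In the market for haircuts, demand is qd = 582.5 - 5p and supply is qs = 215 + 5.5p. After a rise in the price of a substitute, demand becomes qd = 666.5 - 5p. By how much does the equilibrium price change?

Original equilibrium: p* = 35, q* = 407.5.
New equilibrium: 666.5 - 5p = 215 + 5.5p, so 451.5 = 10.5p and p' = 43; q' = 666.5 − 5(43) = 451.5.
Change in price: 43 − 35 = 8.

Δp = 8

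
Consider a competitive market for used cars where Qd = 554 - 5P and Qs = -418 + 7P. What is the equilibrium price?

P* = 81

Set Qd = Qs: 554 - 5P = -418 + 7P.
972 = 12P, so P* = 81.
Q* = 554 − 5(81) = 149.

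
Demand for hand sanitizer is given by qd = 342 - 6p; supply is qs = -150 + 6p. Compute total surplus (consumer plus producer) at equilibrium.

Equilibrium: 342 - 6p = -150 + 6p gives p* = 41, q* = 96.
Demand choke price: p = 57; supply starts at p = 25.
CS = ½(57 − 41)(96) = 768; PS = ½(41 − 25)(96) = 768.

Total surplus = 1536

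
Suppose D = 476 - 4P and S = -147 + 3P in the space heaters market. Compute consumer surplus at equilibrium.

Equilibrium: 476 - 4P = -147 + 3P gives P* = 89, Q* = 120.
Demand choke price (D = 0): P = 119.
CS = ½(119 − 89)(120) = 1800.

Consumer surplus = 1800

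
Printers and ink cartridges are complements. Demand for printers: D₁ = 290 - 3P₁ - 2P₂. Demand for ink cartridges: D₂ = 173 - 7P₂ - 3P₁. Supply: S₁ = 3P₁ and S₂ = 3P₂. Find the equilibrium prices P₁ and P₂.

Market 1: 290 - 3P₁ - 2P₂ = 3P₁ → 6P₁ + 2P₂ = 290.
Market 2: 10P₂ + 3P₁ = 173.
Eliminating P₂: 10×(1) − 2×(2) gives 54P₁ = 2554, so P₁ = 1277/27.
Back-substitute into (2): P₂ = (173 − 3×1277/27) / 10 = 28/9.

P₁ = 1277/27, P₂ = 28/9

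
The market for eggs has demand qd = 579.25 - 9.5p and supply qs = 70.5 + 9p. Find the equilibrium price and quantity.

Set qd = qs: 579.25 - 9.5p = 70.5 + 9p.
508.75 = 18.5p, so p* = 27.5.
q* = 579.25 − 9.5(27.5) = 318.

p* = 27.5, q* = 318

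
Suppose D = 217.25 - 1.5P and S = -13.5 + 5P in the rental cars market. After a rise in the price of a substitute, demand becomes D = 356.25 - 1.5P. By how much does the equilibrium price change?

Original equilibrium: P* = 35.5, Q* = 164.
New equilibrium: 356.25 - 1.5P = -13.5 + 5P, so 369.75 = 6.5P and P' = 1479/26; Q' = 356.25 − 1.5(1479/26) = 3522/13.
Change in price: 1479/26 − 35.5 = 278/13.

ΔP = 278/13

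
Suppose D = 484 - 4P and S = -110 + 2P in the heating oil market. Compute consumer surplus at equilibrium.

Consumer surplus = 968

Equilibrium: 484 - 4P = -110 + 2P gives P* = 99, Q* = 88.
Demand choke price (D = 0): P = 121.
CS = ½(121 − 99)(88) = 968.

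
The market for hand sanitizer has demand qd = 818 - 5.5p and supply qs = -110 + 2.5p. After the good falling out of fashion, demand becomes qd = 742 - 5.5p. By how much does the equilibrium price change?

Δp = -9.5

Original equilibrium: p* = 116, q* = 180.
New equilibrium: 742 - 5.5p = -110 + 2.5p, so 852 = 8p and p' = 106.5; q' = 742 − 5.5(106.5) = 156.25.
Change in price: 106.5 − 116 = -9.5.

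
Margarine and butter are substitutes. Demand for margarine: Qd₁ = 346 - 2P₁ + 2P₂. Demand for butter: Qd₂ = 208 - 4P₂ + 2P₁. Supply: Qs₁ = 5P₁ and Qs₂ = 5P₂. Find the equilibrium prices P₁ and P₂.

P₁ = 3530/59, P₂ = 2148/59

Market 1: 346 - 2P₁ + 2P₂ = 5P₁ → 7P₁ - 2P₂ = 346.
Market 2: 9P₂ - 2P₁ = 208.
Eliminating P₂: 9×(1) + 2×(2) gives 59P₁ = 3530, so P₁ = 3530/59.
Back-substitute into (2): P₂ = (208 + 2×3530/59) / 9 = 2148/59.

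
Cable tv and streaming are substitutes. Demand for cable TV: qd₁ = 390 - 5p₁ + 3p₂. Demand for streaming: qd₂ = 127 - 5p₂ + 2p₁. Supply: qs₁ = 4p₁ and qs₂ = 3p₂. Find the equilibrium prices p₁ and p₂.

p₁ = 1167/22, p₂ = 641/22

Market 1: 390 - 5p₁ + 3p₂ = 4p₁ → 9p₁ - 3p₂ = 390.
Market 2: 8p₂ - 2p₁ = 127.
Eliminating p₂: 8×(1) + 3×(2) gives 66p₁ = 3501, so p₁ = 1167/22.
Back-substitute into (2): p₂ = (127 + 2×1167/22) / 8 = 641/22.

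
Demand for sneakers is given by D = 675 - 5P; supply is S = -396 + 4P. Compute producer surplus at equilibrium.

Producer surplus = 800

Equilibrium: 675 - 5P = -396 + 4P gives P* = 119, Q* = 80.
Supply starts at P = 99 (where S = 0).
PS = ½(119 − 99)(80) = 800.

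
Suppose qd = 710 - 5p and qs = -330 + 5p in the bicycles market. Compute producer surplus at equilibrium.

Producer surplus = 3610

Equilibrium: 710 - 5p = -330 + 5p gives p* = 104, q* = 190.
Supply starts at p = 66 (where qs = 0).
PS = ½(104 − 66)(190) = 3610.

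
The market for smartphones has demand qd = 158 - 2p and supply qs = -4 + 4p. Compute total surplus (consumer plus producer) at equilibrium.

Total surplus = 4056

Equilibrium: 158 - 2p = -4 + 4p gives p* = 27, q* = 104.
Demand choke price: p = 79; supply starts at p = 1.
CS = ½(79 − 27)(104) = 2704; PS = ½(27 − 1)(104) = 1352.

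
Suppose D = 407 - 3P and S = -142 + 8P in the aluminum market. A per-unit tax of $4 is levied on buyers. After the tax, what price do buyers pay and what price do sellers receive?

Buyers pay 581/11, sellers receive 537/11

Pre-tax equilibrium: P* = 549/11, Q* = 2830/11.
Tax on buyers shifts demand to D = 407 − 3(P + 4) = 395 - 3P.
395 - 3P = -142 + 8P gives seller price Ps = 537/11; buyers pay Pb = 537/11 + 4 = 581/11.
New quantity: Q = 407 − 3(581/11) = 2734/11.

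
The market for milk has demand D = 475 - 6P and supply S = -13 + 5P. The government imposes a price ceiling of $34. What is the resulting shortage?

Equilibrium price would be P* = 488/11, so the ceiling at 34 binds.
At P = 34: D = 475 − 6(34) = 271, S = -13 + 5(34) = 157.
Shortage = 271 − 157 = 114.

Shortage = 114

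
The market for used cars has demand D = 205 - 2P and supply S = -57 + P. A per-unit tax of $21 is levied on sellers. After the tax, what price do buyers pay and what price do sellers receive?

Pre-tax equilibrium: P* = 262/3, Q* = 91/3.
Tax on sellers shifts supply to S = -57 + 1(P − 21) = -78 + P.
205 - 2P = -78 + P gives buyer price Pb = 283/3; sellers receive Ps = 283/3 − 21 = 220/3.
New quantity: Q = 205 − 2(283/3) = 49/3.

Buyers pay 283/3, sellers receive 220/3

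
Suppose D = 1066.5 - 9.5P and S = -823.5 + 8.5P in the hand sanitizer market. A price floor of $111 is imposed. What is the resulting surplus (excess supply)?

Equilibrium price would be P* = 105, so the floor at 111 binds.
At P = 111: D = 12, S = 120.
Surplus = 120 − 12 = 108.

Surplus = 108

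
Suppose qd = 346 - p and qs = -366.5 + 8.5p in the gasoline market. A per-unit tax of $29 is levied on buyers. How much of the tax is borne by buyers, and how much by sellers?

Pre-tax equilibrium: p* = 75, q* = 271.
Tax on buyers shifts demand to qd = 346 − 1(p + 29) = 317 - p.
317 - p = -366.5 + 8.5p gives seller price ps = 1367/19; buyers pay pb = 1367/19 + 29 = 1918/19.
New quantity: q = 346 − 1(1918/19) = 4656/19.
Buyer burden = 1918/19 − 75 = 493/19; seller burden = 75 − 1367/19 = 58/19.

Buyers bear 493/19, sellers bear 58/19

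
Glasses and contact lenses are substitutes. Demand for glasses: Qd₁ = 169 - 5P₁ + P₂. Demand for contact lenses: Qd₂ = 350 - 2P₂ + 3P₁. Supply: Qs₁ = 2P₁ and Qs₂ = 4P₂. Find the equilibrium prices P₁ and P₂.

Market 1: 169 - 5P₁ + P₂ = 2P₁ → 7P₁ - P₂ = 169.
Market 2: 6P₂ - 3P₁ = 350.
Eliminating P₂: 6×(1) + 1×(2) gives 39P₁ = 1364, so P₁ = 1364/39.
Back-substitute into (2): P₂ = (350 + 3×1364/39) / 6 = 2957/39.

P₁ = 1364/39, P₂ = 2957/39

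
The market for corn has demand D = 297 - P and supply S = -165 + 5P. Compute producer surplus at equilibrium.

Producer surplus = 4840

Equilibrium: 297 - P = -165 + 5P gives P* = 77, Q* = 220.
Supply starts at P = 33 (where S = 0).
PS = ½(77 − 33)(220) = 4840.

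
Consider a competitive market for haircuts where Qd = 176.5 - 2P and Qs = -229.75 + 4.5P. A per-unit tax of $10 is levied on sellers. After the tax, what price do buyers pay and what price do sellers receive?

Buyers pay 1805/26, sellers receive 1545/26

Pre-tax equilibrium: P* = 62.5, Q* = 51.5.
Tax on sellers shifts supply to Qs = -229.75 + 4.5(P − 10) = -274.75 + 4.5P.
176.5 - 2P = -274.75 + 4.5P gives buyer price Pb = 1805/26; sellers receive Ps = 1805/26 − 10 = 1545/26.
New quantity: Q = 176.5 − 2(1805/26) = 979/26.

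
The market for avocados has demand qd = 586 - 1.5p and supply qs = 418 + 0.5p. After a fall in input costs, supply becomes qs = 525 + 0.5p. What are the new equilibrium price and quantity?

Original equilibrium: p* = 84, q* = 460.
New equilibrium: 586 - 1.5p = 525 + 0.5p, so 61 = 2p and p' = 30.5; q' = 586 − 1.5(30.5) = 540.25.

p' = 30.5, q' = 540.25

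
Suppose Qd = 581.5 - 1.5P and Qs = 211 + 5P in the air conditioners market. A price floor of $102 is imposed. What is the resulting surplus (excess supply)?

Equilibrium price would be P* = 57, so the floor at 102 binds.
At P = 102: Qd = 428.5, Qs = 721.
Surplus = 721 − 428.5 = 292.5.

Surplus = 292.5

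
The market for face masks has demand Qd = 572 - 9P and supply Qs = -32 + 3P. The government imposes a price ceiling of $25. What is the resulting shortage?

Shortage = 304

Equilibrium price would be P* = 151/3, so the ceiling at 25 binds.
At P = 25: Qd = 572 − 9(25) = 347, Qs = -32 + 3(25) = 43.
Shortage = 347 − 43 = 304.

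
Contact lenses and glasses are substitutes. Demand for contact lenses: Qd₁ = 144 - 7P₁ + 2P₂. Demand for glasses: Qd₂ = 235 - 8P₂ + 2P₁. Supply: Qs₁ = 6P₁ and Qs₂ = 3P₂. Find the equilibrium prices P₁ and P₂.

P₁ = 2054/139, P₂ = 3343/139

Market 1: 144 - 7P₁ + 2P₂ = 6P₁ → 13P₁ - 2P₂ = 144.
Market 2: 11P₂ - 2P₁ = 235.
Eliminating P₂: 11×(1) + 2×(2) gives 139P₁ = 2054, so P₁ = 2054/139.
Back-substitute into (2): P₂ = (235 + 2×2054/139) / 11 = 3343/139.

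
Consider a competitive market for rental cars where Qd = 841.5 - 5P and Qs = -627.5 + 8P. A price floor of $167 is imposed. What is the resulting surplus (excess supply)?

Equilibrium price would be P* = 113, so the floor at 167 binds.
At P = 167: Qd = 6.5, Qs = 708.5.
Surplus = 708.5 − 6.5 = 702.

Surplus = 702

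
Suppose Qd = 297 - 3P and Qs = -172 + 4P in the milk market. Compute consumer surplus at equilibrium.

Equilibrium: 297 - 3P = -172 + 4P gives P* = 67, Q* = 96.
Demand choke price (Qd = 0): P = 99.
CS = ½(99 − 67)(96) = 1536.

Consumer surplus = 1536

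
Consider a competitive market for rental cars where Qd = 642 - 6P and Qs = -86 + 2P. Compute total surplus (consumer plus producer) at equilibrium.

Total surplus = 3072

Equilibrium: 642 - 6P = -86 + 2P gives P* = 91, Q* = 96.
Demand choke price: P = 107; supply starts at P = 43.
CS = ½(107 − 91)(96) = 768; PS = ½(91 − 43)(96) = 2304.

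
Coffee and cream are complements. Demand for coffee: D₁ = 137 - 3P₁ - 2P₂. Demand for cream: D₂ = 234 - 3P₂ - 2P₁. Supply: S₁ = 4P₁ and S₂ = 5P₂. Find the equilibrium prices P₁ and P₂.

P₁ = 157/13, P₂ = 341/13

Market 1: 137 - 3P₁ - 2P₂ = 4P₁ → 7P₁ + 2P₂ = 137.
Market 2: 8P₂ + 2P₁ = 234.
Eliminating P₂: 8×(1) − 2×(2) gives 52P₁ = 628, so P₁ = 157/13.
Back-substitute into (2): P₂ = (234 − 2×157/13) / 8 = 341/13.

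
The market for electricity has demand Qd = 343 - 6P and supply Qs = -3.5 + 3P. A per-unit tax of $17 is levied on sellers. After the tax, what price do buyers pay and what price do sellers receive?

Pre-tax equilibrium: P* = 38.5, Q* = 112.
Tax on sellers shifts supply to Qs = -3.5 + 3(P − 17) = -54.5 + 3P.
343 - 6P = -54.5 + 3P gives buyer price Pb = 265/6; sellers receive Ps = 265/6 − 17 = 163/6.
New quantity: Q = 343 − 6(265/6) = 78.

Buyers pay 265/6, sellers receive 163/6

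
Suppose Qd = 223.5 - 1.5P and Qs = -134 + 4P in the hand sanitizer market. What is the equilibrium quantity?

Q* = 126

Set Qd = Qs: 223.5 - 1.5P = -134 + 4P.
357.5 = 5.5P, so P* = 65.
Q* = 223.5 − 1.5(65) = 126.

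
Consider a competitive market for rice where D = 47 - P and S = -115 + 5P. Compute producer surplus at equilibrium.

Producer surplus = 40

Equilibrium: 47 - P = -115 + 5P gives P* = 27, Q* = 20.
Supply starts at P = 23 (where S = 0).
PS = ½(27 − 23)(20) = 40.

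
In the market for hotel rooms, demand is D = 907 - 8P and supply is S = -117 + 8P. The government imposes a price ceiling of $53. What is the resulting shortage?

Equilibrium price would be P* = 64, so the ceiling at 53 binds.
At P = 53: D = 907 − 8(53) = 483, S = -117 + 8(53) = 307.
Shortage = 483 − 307 = 176.

Shortage = 176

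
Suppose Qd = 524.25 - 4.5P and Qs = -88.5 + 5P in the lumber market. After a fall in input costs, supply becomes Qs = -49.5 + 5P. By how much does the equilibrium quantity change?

ΔQ = 351/19

Original equilibrium: P* = 64.5, Q* = 234.
New equilibrium: 524.25 - 4.5P = -49.5 + 5P, so 573.75 = 9.5P and P' = 2295/38; Q' = 524.25 − 4.5(2295/38) = 4797/19.
Change in quantity: 4797/19 − 234 = 351/19.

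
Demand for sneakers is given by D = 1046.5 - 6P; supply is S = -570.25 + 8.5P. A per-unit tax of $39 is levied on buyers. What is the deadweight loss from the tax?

Deadweight loss = 77571/29

Pre-tax equilibrium: P* = 111.5, Q* = 377.5.
Tax on buyers shifts demand to D = 1046.5 − 6(P + 39) = 812.5 - 6P.
812.5 - 6P = -570.25 + 8.5P gives seller price Ps = 5531/58; buyers pay Pb = 5531/58 + 39 = 7793/58.
New quantity: Q = 1046.5 − 6(7793/58) = 13939/58.
DWL = ½ × 39 × (377.5 − 13939/58) = 77571/29.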